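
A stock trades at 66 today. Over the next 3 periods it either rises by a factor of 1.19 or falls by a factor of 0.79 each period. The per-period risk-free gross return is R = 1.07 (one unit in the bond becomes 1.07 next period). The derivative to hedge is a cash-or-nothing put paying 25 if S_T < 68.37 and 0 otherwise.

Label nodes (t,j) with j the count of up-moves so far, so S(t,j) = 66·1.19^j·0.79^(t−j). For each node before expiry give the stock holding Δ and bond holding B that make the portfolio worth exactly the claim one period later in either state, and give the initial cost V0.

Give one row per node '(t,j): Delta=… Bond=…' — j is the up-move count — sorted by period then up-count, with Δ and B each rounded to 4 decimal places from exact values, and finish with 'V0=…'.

The replicating-portfolio and risk-neutral prices coincide; use p* = (1.07−0.79)/(1.19−0.79) = 0.7000 for the latter.
Terminal payoffs: V(3,0)=25.0000, V(3,1)=25.0000, V(3,2)=0.0000, V(3,3)=0.0000
Node (2,0) S=41.1906: V=(p*·25.0000+(1−p*)·25.0000)/1.07=23.3645; Δ=(25.0000−25.0000)/(49.0168−32.5406)=0.0000; B=V−Δ·S=23.3645
Node (2,1) S=62.0466: V=(p*·0.0000+(1−p*)·25.0000)/1.07=7.0093; Δ=(0.0000−25.0000)/(73.8355−49.0168)=-1.0073; B=V−Δ·S=69.5093
Node (2,2) S=93.4626: V=(p*·0.0000+(1−p*)·0.0000)/1.07=0.0000; Δ=(0.0000−0.0000)/(111.2205−73.8355)=0.0000; B=V−Δ·S=0.0000
Node (1,0) S=52.1400: V=(p*·7.0093+(1−p*)·23.3645)/1.07=11.1363; Δ=(7.0093−23.3645)/(62.0466−41.1906)=-0.7842; B=V−Δ·S=52.0242
Node (1,1) S=78.5400: V=(p*·0.0000+(1−p*)·7.0093)/1.07=1.9652; Δ=(0.0000−7.0093)/(93.4626−62.0466)=-0.2231; B=V−Δ·S=19.4886
Node (0,0) S=66.0000: V=(p*·1.9652+(1−p*)·11.1363)/1.07=4.4080; Δ=(1.9652−11.1363)/(78.5400−52.1400)=-0.3474; B=V−Δ·S=27.3358
Each (Δ,B) replicates both successor values, so the strategy is self-financing and V0 is arbitrage-free.

(0,0): Delta=-0.3474 Bond=27.3358
(1,0): Delta=-0.7842 Bond=52.0242
(1,1): Delta=-0.2231 Bond=19.4886
(2,0): Delta=0.0000 Bond=23.3645
(2,1): Delta=-1.0073 Bond=69.5093
(2,2): Delta=0.0000 Bond=0.0000
V0=4.4080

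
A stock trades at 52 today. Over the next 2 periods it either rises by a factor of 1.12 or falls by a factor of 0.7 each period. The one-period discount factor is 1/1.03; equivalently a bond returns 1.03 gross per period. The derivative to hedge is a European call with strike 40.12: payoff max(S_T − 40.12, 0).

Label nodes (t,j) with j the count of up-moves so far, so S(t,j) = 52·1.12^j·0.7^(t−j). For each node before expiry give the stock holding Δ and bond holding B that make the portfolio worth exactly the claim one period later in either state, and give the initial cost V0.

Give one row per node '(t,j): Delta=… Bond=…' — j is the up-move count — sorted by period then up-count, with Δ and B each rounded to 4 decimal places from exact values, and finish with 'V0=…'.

Risk-neutral probability p* = (R−d)/(u−d) = (1.03−0.7)/(1.12−0.7) = 0.7857.
Payoff layer (t=2): V(2,0)=0.0000, V(2,1)=0.6480, V(2,2)=25.1088
(1,0): S=36.4000. Δ = (V_up−V_dn)/(S_up−S_dn) = (0.6480−0.0000)/(40.7680−25.4800) = 0.0424. V = [p*·0.6480 + (1−p*)·0.0000]/1.03 = 0.4943. B = V − Δ·S = -1.0485.
(1,1): S=58.2400. Δ = (V_up−V_dn)/(S_up−S_dn) = (25.1088−0.6480)/(65.2288−40.7680) = 1.0000. V = [p*·25.1088 + (1−p*)·0.6480]/1.03 = 19.2885. B = V − Δ·S = -38.9515.
(0,0): S=52.0000. Δ = (V_up−V_dn)/(S_up−S_dn) = (19.2885−0.4943)/(58.2400−36.4000) = 0.8605. V = [p*·19.2885 + (1−p*)·0.4943]/1.03 = 14.8167. B = V − Δ·S = -29.9315.
Check: Δ(0,0)·S0 + B(0,0) = 14.8167 = V0.

(0,0): Delta=0.8605 Bond=-29.9315
(1,0): Delta=0.0424 Bond=-1.0485
(1,1): Delta=1.0000 Bond=-38.9515
V0=14.8167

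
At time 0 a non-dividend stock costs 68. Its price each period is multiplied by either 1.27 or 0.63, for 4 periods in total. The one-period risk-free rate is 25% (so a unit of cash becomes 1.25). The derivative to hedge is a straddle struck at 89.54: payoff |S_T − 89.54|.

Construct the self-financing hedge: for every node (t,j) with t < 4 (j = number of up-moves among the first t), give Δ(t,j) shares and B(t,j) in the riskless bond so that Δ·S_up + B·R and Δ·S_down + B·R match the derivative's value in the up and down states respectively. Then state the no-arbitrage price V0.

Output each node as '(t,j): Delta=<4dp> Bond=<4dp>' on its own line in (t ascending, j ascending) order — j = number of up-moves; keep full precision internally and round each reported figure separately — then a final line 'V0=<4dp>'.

No-arbitrage ⇒ martingale measure with p* = (R−d)/(u−d) = 0.9688.
At expiry t=4: V(4,0)=78.8280, V(4,1)=67.9459, V(4,2)=46.0091, V(4,3)=1.7873, V(4,4)=87.3584
Node (3,0) S=17.0032: V=(p*·67.9459+(1−p*)·78.8280)/1.25=54.6288; Δ=(67.9459−78.8280)/(21.5941−10.7120)=-1.0000; B=V−Δ·S=71.6320
Node (3,1) S=34.2763: V=(p*·46.0091+(1−p*)·67.9459)/1.25=37.3557; Δ=(46.0091−67.9459)/(43.5309−21.5941)=-1.0000; B=V−Δ·S=71.6320
Node (3,2) S=69.0966: V=(p*·1.7873+(1−p*)·46.0091)/1.25=2.5354; Δ=(1.7873−46.0091)/(87.7527−43.5309)=-1.0000; B=V−Δ·S=71.6320
Node (3,3) S=139.2900: V=(p*·87.3584+(1−p*)·1.7873)/1.25=67.7474; Δ=(87.3584−1.7873)/(176.8984−87.7527)=0.9599; B=V−Δ·S=-65.9574
Node (2,0) S=26.9892: V=(p*·37.3557+(1−p*)·54.6288)/1.25=30.3164; Δ=(37.3557−54.6288)/(34.2763−17.0032)=-1.0000; B=V−Δ·S=57.3056
Node (2,1) S=54.4068: V=(p*·2.5354+(1−p*)·37.3557)/1.25=2.8988; Δ=(2.5354−37.3557)/(69.0966−34.2763)=-1.0000; B=V−Δ·S=57.3056
Node (2,2) S=109.6772: V=(p*·67.7474+(1−p*)·2.5354)/1.25=52.5676; Δ=(67.7474−2.5354)/(139.2900−69.0966)=0.9290; B=V−Δ·S=-49.3262
Node (1,0) S=42.8400: V=(p*·2.8988+(1−p*)·30.3164)/1.25=3.0045; Δ=(2.8988−30.3164)/(54.4068−26.9892)=-1.0000; B=V−Δ·S=45.8445
Node (1,1) S=86.3600: V=(p*·52.5676+(1−p*)·2.8988)/1.25=40.8124; Δ=(52.5676−2.8988)/(109.6772−54.4068)=0.8987; B=V−Δ·S=-36.7952
Node (0,0) S=68.0000: V=(p*·40.8124+(1−p*)·3.0045)/1.25=31.7047; Δ=(40.8124−3.0045)/(86.3600−42.8400)=0.8687; B=V−Δ·S=-27.3701
The time-0 hedge costs 31.7047, which is the no-arbitrage price.

(0,0): Delta=0.8687 Bond=-27.3701
(1,0): Delta=-1.0000 Bond=45.8445
(1,1): Delta=0.8987 Bond=-36.7952
(2,0): Delta=-1.0000 Bond=57.3056
(2,1): Delta=-1.0000 Bond=57.3056
(2,2): Delta=0.9290 Bond=-49.3262
(3,0): Delta=-1.0000 Bond=71.6320
(3,1): Delta=-1.0000 Bond=71.6320
(3,2): Delta=-1.0000 Bond=71.6320
(3,3): Delta=0.9599 Bond=-65.9574
V0=31.7047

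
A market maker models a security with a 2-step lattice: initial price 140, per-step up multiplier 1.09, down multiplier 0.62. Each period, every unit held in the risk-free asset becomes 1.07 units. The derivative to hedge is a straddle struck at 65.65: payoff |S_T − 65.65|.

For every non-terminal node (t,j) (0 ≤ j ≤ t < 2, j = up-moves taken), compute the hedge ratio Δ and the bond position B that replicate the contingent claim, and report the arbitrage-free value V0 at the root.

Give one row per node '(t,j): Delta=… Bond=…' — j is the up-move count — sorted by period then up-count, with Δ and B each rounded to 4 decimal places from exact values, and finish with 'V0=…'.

Under the risk-neutral measure, an up-move has probability p* = (R−d)/(u−d) = 0.9574 and values discount at R = 1.07.
Payoff layer (t=2): V(2,0)=11.8340, V(2,1)=28.9620, V(2,2)=100.6840
(1,0): S=86.8000. Δ = (V_up−V_dn)/(S_up−S_dn) = (28.9620−11.8340)/(94.6120−53.8160) = 0.4198. V = [p*·28.9620 + (1−p*)·11.8340]/1.07 = 26.3861. B = V − Δ·S = -10.0564.
(1,1): S=152.6000. Δ = (V_up−V_dn)/(S_up−S_dn) = (100.6840−28.9620)/(166.3340−94.6120) = 1.0000. V = [p*·100.6840 + (1−p*)·28.9620]/1.07 = 91.2449. B = V − Δ·S = -61.3551.
(0,0): S=140.0000. Δ = (V_up−V_dn)/(S_up−S_dn) = (91.2449−26.3861)/(152.6000−86.8000) = 0.9857. V = [p*·91.2449 + (1−p*)·26.3861]/1.07 = 82.6962. B = V − Δ·S = -55.3011.
Root portfolio cost Δ·140+B reproduces V0=82.6962.

(0,0): Delta=0.9857 Bond=-55.3011
(1,0): Delta=0.4198 Bond=-10.0564
(1,1): Delta=1.0000 Bond=-61.3551
V0=82.6962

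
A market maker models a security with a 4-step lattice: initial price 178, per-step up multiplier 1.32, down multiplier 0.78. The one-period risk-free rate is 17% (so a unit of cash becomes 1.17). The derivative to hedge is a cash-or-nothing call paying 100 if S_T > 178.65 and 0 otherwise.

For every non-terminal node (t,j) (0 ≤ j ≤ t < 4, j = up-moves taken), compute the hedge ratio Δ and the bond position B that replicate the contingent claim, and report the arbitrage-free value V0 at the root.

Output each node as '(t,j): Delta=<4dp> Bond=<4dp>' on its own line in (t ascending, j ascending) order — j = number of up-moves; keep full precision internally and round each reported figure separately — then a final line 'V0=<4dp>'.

(0,0): Delta=0.1086 Bond=30.4128
(1,0): Delta=0.3909 Bond=-3.6186
(1,1): Delta=0.0444 Bond=50.6605
(2,0): Delta=1.0556 Bond=-76.2079
(2,1): Delta=0.2399 Bond=23.4486
(2,2): Delta=0.0000 Bond=73.0514
(3,0): Delta=0.0000 Bond=0.0000
(3,1): Delta=1.2955 Bond=-123.4568
(3,2): Delta=0.0000 Bond=85.4701
(3,3): Delta=0.0000 Bond=85.4701
V0=49.7430

Since d<R<u, set p* = (R−d)/(u−d) = 0.7222; price each node as the discounted p*-expectation of its children.
Payoff layer (t=4): V(4,0)=0.0000, V(4,1)=0.0000, V(4,2)=100.0000, V(4,3)=100.0000, V(4,4)=100.0000
  t=3,j=0: stock 84.4703 → up 111.5007 (V=0.0000), down 65.8868 (V=0.0000). Price 0.0000; hedge Δ=0.0000, bond B=0.0000.
  t=3,j=1: stock 142.9497 → up 188.6936 (V=100.0000), down 111.5007 (V=0.0000). Price 61.7284; hedge Δ=1.2955, bond B=-123.4568.
  t=3,j=2: stock 241.9148 → up 319.3276 (V=100.0000), down 188.6936 (V=100.0000). Price 85.4701; hedge Δ=0.0000, bond B=85.4701.
  t=3,j=3: stock 409.3943 → up 540.4005 (V=100.0000), down 319.3276 (V=100.0000). Price 85.4701; hedge Δ=0.0000, bond B=85.4701.
  t=2,j=0: stock 108.2952 → up 142.9497 (V=61.7284), down 84.4703 (V=0.0000). Price 38.1039; hedge Δ=1.0556, bond B=-76.2079.
  t=2,j=1: stock 183.2688 → up 241.9148 (V=85.4701), down 142.9497 (V=61.7284). Price 67.4147; hedge Δ=0.2399, bond B=23.4486.
  t=2,j=2: stock 310.1472 → up 409.3943 (V=85.4701), down 241.9148 (V=85.4701). Price 73.0514; hedge Δ=0.0000, bond B=73.0514.
  t=1,j=0: stock 138.8400 → up 183.2688 (V=67.4147), down 108.2952 (V=38.1039). Price 50.6605; hedge Δ=0.3909, bond B=-3.6186.
  t=1,j=1: stock 234.9600 → up 310.1472 (V=73.0514), down 183.2688 (V=67.4147). Price 61.0988; hedge Δ=0.0444, bond B=50.6605.
  t=0,j=0: stock 178.0000 → up 234.9600 (V=61.0988), down 138.8400 (V=50.6605). Price 49.7430; hedge Δ=0.1086, bond B=30.4128.
Self-financing check: at every node Δ·S+B equals the discounted successor values.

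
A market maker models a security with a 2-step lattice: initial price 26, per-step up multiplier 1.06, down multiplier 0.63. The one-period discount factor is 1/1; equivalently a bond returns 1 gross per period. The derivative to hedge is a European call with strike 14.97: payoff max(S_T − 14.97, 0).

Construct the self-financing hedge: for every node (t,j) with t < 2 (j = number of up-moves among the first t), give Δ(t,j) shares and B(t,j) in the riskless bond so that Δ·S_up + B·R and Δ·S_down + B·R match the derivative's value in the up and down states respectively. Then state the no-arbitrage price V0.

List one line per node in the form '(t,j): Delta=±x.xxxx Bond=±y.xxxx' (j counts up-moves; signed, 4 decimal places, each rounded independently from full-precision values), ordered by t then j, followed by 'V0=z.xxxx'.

(0,0): Delta=0.9420 Bond=-13.3703
(1,0): Delta=0.3397 Bond=-3.5057
(1,1): Delta=1.0000 Bond=-14.9700
V0=11.1205

The replicating-portfolio and risk-neutral prices coincide; use p* = (1−0.63)/(1.06−0.63) = 0.8605 for the latter.
At expiry t=2: V(2,0)=0.0000, V(2,1)=2.3928, V(2,2)=14.2436
Node (1,0) S=16.3800: V=(p*·2.3928+(1−p*)·0.0000)/1=2.0589; Δ=(2.3928−0.0000)/(17.3628−10.3194)=0.3397; B=V−Δ·S=-3.5057
Node (1,1) S=27.5600: V=(p*·14.2436+(1−p*)·2.3928)/1=12.5900; Δ=(14.2436−2.3928)/(29.2136−17.3628)=1.0000; B=V−Δ·S=-14.9700
Node (0,0) S=26.0000: V=(p*·12.5900+(1−p*)·2.0589)/1=11.1205; Δ=(12.5900−2.0589)/(27.5600−16.3800)=0.9420; B=V−Δ·S=-13.3703
Each (Δ,B) replicates both successor values, so the strategy is self-financing and V0 is arbitrage-free.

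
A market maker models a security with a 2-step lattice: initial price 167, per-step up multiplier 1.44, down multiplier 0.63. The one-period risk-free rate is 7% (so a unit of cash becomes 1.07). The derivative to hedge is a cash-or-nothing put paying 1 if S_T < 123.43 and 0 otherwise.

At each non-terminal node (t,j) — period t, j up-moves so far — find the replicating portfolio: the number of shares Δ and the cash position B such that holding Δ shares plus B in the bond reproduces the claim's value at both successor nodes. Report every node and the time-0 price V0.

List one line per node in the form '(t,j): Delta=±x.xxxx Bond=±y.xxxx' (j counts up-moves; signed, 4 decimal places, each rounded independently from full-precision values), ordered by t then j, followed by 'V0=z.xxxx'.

(0,0): Delta=-0.0032 Bond=0.7093
(1,0): Delta=-0.0117 Bond=1.6615
(1,1): Delta=0.0000 Bond=0.0000
V0=0.1822

Under the risk-neutral measure, an up-move has probability p* = (R−d)/(u−d) = 0.5432 and values discount at R = 1.07.
Terminal payoffs: V(2,0)=1.0000, V(2,1)=0.0000, V(2,2)=0.0000
(1,0): S=105.2100. Δ = (V_up−V_dn)/(S_up−S_dn) = (0.0000−1.0000)/(151.5024−66.2823) = -0.0117. V = [p*·0.0000 + (1−p*)·1.0000]/1.07 = 0.4269. B = V − Δ·S = 1.6615.
(1,1): S=240.4800. Δ = (V_up−V_dn)/(S_up−S_dn) = (0.0000−0.0000)/(346.2912−151.5024) = 0.0000. V = [p*·0.0000 + (1−p*)·0.0000]/1.07 = 0.0000. B = V − Δ·S = 0.0000.
(0,0): S=167.0000. Δ = (V_up−V_dn)/(S_up−S_dn) = (0.0000−0.4269)/(240.4800−105.2100) = -0.0032. V = [p*·0.0000 + (1−p*)·0.4269]/1.07 = 0.1822. B = V − Δ·S = 0.7093.
Each (Δ,B) replicates both successor values, so the strategy is self-financing and V0 is arbitrage-free.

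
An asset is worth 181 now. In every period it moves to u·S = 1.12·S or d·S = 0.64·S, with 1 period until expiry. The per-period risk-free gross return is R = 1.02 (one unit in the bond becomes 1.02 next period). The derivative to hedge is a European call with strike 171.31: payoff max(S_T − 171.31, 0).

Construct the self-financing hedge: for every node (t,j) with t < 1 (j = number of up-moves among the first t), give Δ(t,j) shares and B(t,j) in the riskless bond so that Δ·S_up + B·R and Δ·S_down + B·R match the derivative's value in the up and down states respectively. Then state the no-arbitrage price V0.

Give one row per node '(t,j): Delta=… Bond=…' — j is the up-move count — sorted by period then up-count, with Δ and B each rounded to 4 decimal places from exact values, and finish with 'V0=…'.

(0,0): Delta=0.3615 Bond=-41.0588
V0=24.3787

No-arbitrage ⇒ martingale measure with p* = (R−d)/(u−d) = 0.7917.
At expiry t=1: V(1,0)=0.0000, V(1,1)=31.4100
Node (0,0) S=181.0000: V=(p*·31.4100+(1−p*)·0.0000)/1.02=24.3787; Δ=(31.4100−0.0000)/(202.7200−115.8400)=0.3615; B=V−Δ·S=-41.0588
Each (Δ,B) replicates both successor values, so the strategy is self-financing and V0 is arbitrage-free.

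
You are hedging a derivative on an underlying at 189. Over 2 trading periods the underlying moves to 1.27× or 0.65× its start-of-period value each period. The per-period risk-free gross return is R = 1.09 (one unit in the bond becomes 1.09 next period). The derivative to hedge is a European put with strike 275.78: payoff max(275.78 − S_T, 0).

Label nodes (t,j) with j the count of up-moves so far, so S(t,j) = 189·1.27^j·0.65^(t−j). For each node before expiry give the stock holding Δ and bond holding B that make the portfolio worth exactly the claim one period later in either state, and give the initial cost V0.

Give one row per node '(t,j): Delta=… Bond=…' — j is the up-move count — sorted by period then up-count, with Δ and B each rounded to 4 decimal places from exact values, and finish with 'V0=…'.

(0,0): Delta=-0.8385 Bond=213.9216
(1,0): Delta=-1.0000 Bond=253.0092
(1,1): Delta=-0.8047 Bond=225.0604
V0=55.4364

No-arbitrage ⇒ martingale measure with p* = (R−d)/(u−d) = 0.7097.
At expiry t=2: V(2,0)=195.9275, V(2,1)=119.7605, V(2,2)=0.0000
Node (1,0) S=122.8500: V=(p*·119.7605+(1−p*)·195.9275)/1.09=130.1592; Δ=(119.7605−195.9275)/(156.0195−79.8525)=-1.0000; B=V−Δ·S=253.0092
Node (1,1) S=240.0300: V=(p*·0.0000+(1−p*)·119.7605)/1.09=31.8983; Δ=(0.0000−119.7605)/(304.8381−156.0195)=-0.8047; B=V−Δ·S=225.0604
Node (0,0) S=189.0000: V=(p*·31.8983+(1−p*)·130.1592)/1.09=55.4364; Δ=(31.8983−130.1592)/(240.0300−122.8500)=-0.8385; B=V−Δ·S=213.9216
Self-financing check: at every node Δ·S+B equals the discounted successor values.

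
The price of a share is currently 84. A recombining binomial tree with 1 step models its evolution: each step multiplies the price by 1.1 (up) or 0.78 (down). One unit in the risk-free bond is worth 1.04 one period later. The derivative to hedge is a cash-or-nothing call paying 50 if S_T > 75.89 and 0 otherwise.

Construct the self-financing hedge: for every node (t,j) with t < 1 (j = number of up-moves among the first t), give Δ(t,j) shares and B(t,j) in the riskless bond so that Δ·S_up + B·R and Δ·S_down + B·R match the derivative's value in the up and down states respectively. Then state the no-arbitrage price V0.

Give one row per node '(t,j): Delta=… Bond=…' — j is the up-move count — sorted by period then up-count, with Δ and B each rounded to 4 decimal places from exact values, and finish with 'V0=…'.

The replicating-portfolio and risk-neutral prices coincide; use p* = (1.04−0.78)/(1.1−0.78) = 0.8125 for the latter.
Terminal values V(1,·): V(1,0)=0.0000, V(1,1)=50.0000
Node (0,0) S=84.0000: V=(p*·50.0000+(1−p*)·0.0000)/1.04=39.0625; Δ=(50.0000−0.0000)/(92.4000−65.5200)=1.8601; B=V−Δ·S=-117.1875
Self-financing check: at every node Δ·S+B equals the discounted successor values.

(0,0): Delta=1.8601 Bond=-117.1875
V0=39.0625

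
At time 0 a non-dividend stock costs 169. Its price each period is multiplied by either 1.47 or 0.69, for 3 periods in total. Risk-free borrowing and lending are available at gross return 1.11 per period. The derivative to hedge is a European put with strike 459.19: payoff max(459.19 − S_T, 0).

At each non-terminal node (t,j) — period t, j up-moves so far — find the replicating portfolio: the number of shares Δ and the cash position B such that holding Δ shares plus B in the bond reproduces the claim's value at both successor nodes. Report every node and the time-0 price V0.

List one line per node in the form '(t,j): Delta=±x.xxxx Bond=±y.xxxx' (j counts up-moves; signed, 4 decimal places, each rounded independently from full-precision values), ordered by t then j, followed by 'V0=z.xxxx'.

(0,0): Delta=-0.8614 Bond=321.1947
(1,0): Delta=-1.0000 Bond=372.6889
(1,1): Delta=-0.8056 Bond=342.6723
(2,0): Delta=-1.0000 Bond=413.6847
(2,1): Delta=-1.0000 Bond=413.6847
(2,2): Delta=-0.7274 Bond=351.8075
V0=175.6190

No-arbitrage ⇒ martingale measure with p* = (R−d)/(u−d) = 0.5385.
Payoff layer (t=3): V(3,0)=403.6720, V(3,1)=340.9125, V(3,2)=207.2075, V(3,3)=0.0000
  t=2,j=0: stock 80.4609 → up 118.2775 (V=340.9125), down 55.5180 (V=403.6720). Price 333.2238; hedge Δ=-1.0000, bond B=413.6847.
  t=2,j=1: stock 171.4167 → up 251.9825 (V=207.2075), down 118.2775 (V=340.9125). Price 242.2680; hedge Δ=-1.0000, bond B=413.6847.
  t=2,j=2: stock 365.1921 → up 536.8324 (V=0.0000), down 251.9825 (V=207.2075). Price 86.1569; hedge Δ=-0.7274, bond B=351.8075.
  t=1,j=0: stock 116.6100 → up 171.4167 (V=242.2680), down 80.4609 (V=333.2238). Price 256.0789; hedge Δ=-1.0000, bond B=372.6889.
  t=1,j=1: stock 248.4300 → up 365.1921 (V=86.1569), down 171.4167 (V=242.2680). Price 142.5299; hedge Δ=-0.8056, bond B=342.6723.
  t=0,j=0: stock 169.0000 → up 248.4300 (V=142.5299), down 116.6100 (V=256.0789). Price 175.6190; hedge Δ=-0.8614, bond B=321.1947.
Root portfolio cost Δ·169+B reproduces V0=175.6190.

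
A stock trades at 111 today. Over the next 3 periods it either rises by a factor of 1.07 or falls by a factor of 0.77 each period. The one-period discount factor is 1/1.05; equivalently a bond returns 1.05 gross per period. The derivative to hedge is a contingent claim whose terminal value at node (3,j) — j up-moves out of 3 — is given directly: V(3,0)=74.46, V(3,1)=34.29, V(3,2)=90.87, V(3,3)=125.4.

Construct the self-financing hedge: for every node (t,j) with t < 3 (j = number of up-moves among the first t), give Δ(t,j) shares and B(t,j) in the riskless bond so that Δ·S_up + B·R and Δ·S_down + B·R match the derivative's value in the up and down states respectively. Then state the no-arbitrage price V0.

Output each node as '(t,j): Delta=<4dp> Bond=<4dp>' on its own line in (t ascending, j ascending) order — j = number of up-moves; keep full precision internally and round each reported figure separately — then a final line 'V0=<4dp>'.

Under the risk-neutral measure, an up-move has probability p* = (R−d)/(u−d) = 0.9333 and values discount at R = 1.05.
Terminal payoffs: V(3,0)=74.4600, V(3,1)=34.2900, V(3,2)=90.8700, V(3,3)=125.4000
(2,0): S=65.8119. Δ = (V_up−V_dn)/(S_up−S_dn) = (34.2900−74.4600)/(70.4187−50.6752) = -2.0346. V = [p*·34.2900 + (1−p*)·74.4600]/1.05 = 35.2076. B = V − Δ·S = 169.1076.
(2,1): S=91.4529. Δ = (V_up−V_dn)/(S_up−S_dn) = (90.8700−34.2900)/(97.8546−70.4187) = 2.0623. V = [p*·90.8700 + (1−p*)·34.2900]/1.05 = 82.9505. B = V − Δ·S = -105.6495.
(2,2): S=127.0839. Δ = (V_up−V_dn)/(S_up−S_dn) = (125.4000−90.8700)/(135.9798−97.8546) = 0.9057. V = [p*·125.4000 + (1−p*)·90.8700]/1.05 = 117.2362. B = V − Δ·S = 2.1362.
(1,0): S=85.4700. Δ = (V_up−V_dn)/(S_up−S_dn) = (82.9505−35.2076)/(91.4529−65.8119) = 1.8620. V = [p*·82.9505 + (1−p*)·35.2076]/1.05 = 75.9692. B = V − Δ·S = -83.1737.
(1,1): S=118.7700. Δ = (V_up−V_dn)/(S_up−S_dn) = (117.2362−82.9505)/(127.0839−91.4529) = 0.9622. V = [p*·117.2362 + (1−p*)·82.9505]/1.05 = 109.4766. B = V − Δ·S = -4.8091.
(0,0): S=111.0000. Δ = (V_up−V_dn)/(S_up−S_dn) = (109.4766−75.9692)/(118.7700−85.4700) = 1.0062. V = [p*·109.4766 + (1−p*)·75.9692]/1.05 = 102.1360. B = V − Δ·S = -9.5556.
The time-0 hedge costs 102.1360, which is the no-arbitrage price.

(0,0): Delta=1.0062 Bond=-9.5556
(1,0): Delta=1.8620 Bond=-83.1737
(1,1): Delta=0.9622 Bond=-4.8091
(2,0): Delta=-2.0346 Bond=169.1076
(2,1): Delta=2.0623 Bond=-105.6495
(2,2): Delta=0.9057 Bond=2.1362
V0=102.1360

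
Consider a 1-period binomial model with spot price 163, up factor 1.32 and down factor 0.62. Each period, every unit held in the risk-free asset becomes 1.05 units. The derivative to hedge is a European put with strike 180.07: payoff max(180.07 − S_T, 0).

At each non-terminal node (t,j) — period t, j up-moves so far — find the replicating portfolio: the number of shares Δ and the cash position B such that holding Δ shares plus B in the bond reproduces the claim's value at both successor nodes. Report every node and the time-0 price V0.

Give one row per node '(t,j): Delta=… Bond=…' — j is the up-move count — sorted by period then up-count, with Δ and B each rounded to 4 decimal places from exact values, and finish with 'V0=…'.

(0,0): Delta=-0.6925 Bond=141.8955
V0=29.0241

Risk-neutral probability p* = (R−d)/(u−d) = (1.05−0.62)/(1.32−0.62) = 0.6143.
Payoff layer (t=1): V(1,0)=79.0100, V(1,1)=0.0000
  t=0,j=0: stock 163.0000 → up 215.1600 (V=0.0000), down 101.0600 (V=79.0100). Price 29.0241; hedge Δ=-0.6925, bond B=141.8955.
Each (Δ,B) replicates both successor values, so the strategy is self-financing and V0 is arbitrage-free.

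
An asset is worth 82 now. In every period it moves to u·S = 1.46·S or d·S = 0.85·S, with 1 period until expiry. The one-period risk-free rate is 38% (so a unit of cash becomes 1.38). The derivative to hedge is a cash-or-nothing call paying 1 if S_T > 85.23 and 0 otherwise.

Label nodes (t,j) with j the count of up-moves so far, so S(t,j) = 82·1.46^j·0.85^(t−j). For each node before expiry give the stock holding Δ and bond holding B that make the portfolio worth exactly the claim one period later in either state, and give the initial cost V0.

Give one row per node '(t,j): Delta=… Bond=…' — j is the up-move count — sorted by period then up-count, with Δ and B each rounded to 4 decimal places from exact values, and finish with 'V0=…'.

Since d<R<u, set p* = (R−d)/(u−d) = 0.8689; price each node as the discounted p*-expectation of its children.
Terminal payoffs: V(1,0)=0.0000, V(1,1)=1.0000
(0,0): S=82.0000. Δ = (V_up−V_dn)/(S_up−S_dn) = (1.0000−0.0000)/(119.7200−69.7000) = 0.0200. V = [p*·1.0000 + (1−p*)·0.0000]/1.38 = 0.6296. B = V − Δ·S = -1.0097.
Check: Δ(0,0)·S0 + B(0,0) = 0.6296 = V0.

(0,0): Delta=0.0200 Bond=-1.0097
V0=0.6296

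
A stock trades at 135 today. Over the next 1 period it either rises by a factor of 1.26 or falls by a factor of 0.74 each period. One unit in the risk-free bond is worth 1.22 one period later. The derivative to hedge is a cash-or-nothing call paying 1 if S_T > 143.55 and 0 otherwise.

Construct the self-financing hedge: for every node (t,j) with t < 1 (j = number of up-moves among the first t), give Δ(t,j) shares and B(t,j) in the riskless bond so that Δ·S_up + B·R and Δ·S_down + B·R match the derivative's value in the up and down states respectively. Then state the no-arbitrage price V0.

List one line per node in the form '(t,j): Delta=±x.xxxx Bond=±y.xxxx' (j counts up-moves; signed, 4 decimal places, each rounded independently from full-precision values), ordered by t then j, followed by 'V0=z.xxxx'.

(0,0): Delta=0.0142 Bond=-1.1665
V0=0.7566

Since d<R<u, set p* = (R−d)/(u−d) = 0.9231; price each node as the discounted p*-expectation of its children.
Terminal values V(1,·): V(1,0)=0.0000, V(1,1)=1.0000
Node (0,0) S=135.0000: V=(p*·1.0000+(1−p*)·0.0000)/1.22=0.7566; Δ=(1.0000−0.0000)/(170.1000−99.9000)=0.0142; B=V−Δ·S=-1.1665
Root portfolio cost Δ·135+B reproduces V0=0.7566.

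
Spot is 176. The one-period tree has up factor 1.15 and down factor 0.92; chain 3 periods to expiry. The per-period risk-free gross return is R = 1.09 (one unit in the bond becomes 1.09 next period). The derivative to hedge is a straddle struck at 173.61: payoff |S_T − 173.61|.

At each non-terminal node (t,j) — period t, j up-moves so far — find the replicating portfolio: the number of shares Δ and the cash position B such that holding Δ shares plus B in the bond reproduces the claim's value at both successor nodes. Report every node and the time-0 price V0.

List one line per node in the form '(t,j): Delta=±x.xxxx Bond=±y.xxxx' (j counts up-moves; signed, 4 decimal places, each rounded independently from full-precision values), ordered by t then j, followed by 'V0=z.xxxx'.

(0,0): Delta=0.8662 Bond=-108.9677
(1,0): Delta=0.4759 Bond=-55.5853
(1,1): Delta=0.9764 Bond=-141.0770
(2,0): Delta=-1.0000 Bond=159.2752
(2,1): Delta=0.8927 Bond=-138.1868
(2,2): Delta=1.0000 Bond=-159.2752
V0=43.4793

Under the risk-neutral measure, an up-move has probability p* = (R−d)/(u−d) = 0.7391 and values discount at R = 1.09.
Payoff layer (t=3): V(3,0)=36.5609, V(3,1)=2.2986, V(3,2)=40.5292, V(3,3)=94.0640
Node (2,0) S=148.9664: V=(p*·2.2986+(1−p*)·36.5609)/1.09=10.3088; Δ=(2.2986−36.5609)/(171.3114−137.0491)=-1.0000; B=V−Δ·S=159.2752
Node (2,1) S=186.2080: V=(p*·40.5292+(1−p*)·2.2986)/1.09=28.0330; Δ=(40.5292−2.2986)/(214.1392−171.3114)=0.8927; B=V−Δ·S=-138.1868
Node (2,2) S=232.7600: V=(p*·94.0640+(1−p*)·40.5292)/1.09=73.4848; Δ=(94.0640−40.5292)/(267.6740−214.1392)=1.0000; B=V−Δ·S=-159.2752
Node (1,0) S=161.9200: V=(p*·28.0330+(1−p*)·10.3088)/1.09=21.4765; Δ=(28.0330−10.3088)/(186.2080−148.9664)=0.4759; B=V−Δ·S=-55.5853
Node (1,1) S=202.4000: V=(p*·73.4848+(1−p*)·28.0330)/1.09=56.5393; Δ=(73.4848−28.0330)/(232.7600−186.2080)=0.9764; B=V−Δ·S=-141.0770
Node (0,0) S=176.0000: V=(p*·56.5393+(1−p*)·21.4765)/1.09=43.4793; Δ=(56.5393−21.4765)/(202.4000−161.9200)=0.8662; B=V−Δ·S=-108.9677
Self-financing check: at every node Δ·S+B equals the discounted successor values.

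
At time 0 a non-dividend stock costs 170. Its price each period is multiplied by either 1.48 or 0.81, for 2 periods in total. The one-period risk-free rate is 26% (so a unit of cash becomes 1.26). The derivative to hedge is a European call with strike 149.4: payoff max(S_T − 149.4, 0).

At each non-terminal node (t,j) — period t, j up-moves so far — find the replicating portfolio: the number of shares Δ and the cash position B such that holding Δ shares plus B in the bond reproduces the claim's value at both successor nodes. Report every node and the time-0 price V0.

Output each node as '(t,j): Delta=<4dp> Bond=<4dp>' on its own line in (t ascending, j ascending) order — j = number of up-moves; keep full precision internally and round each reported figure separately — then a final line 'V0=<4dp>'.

Since d<R<u, set p* = (R−d)/(u−d) = 0.6716; price each node as the discounted p*-expectation of its children.
Terminal payoffs: V(2,0)=0.0000, V(2,1)=54.3960, V(2,2)=222.9680
  t=1,j=0: stock 137.7000 → up 203.7960 (V=54.3960), down 111.5370 (V=0.0000). Price 28.9957; hedge Δ=0.5896, bond B=-52.1923.
  t=1,j=1: stock 251.6000 → up 372.3680 (V=222.9680), down 203.7960 (V=54.3960). Price 133.0286; hedge Δ=1.0000, bond B=-118.5714.
  t=0,j=0: stock 170.0000 → up 251.6000 (V=133.0286), down 137.7000 (V=28.9957). Price 78.4671; hedge Δ=0.9134, bond B=-76.8058.
The time-0 hedge costs 78.4671, which is the no-arbitrage price.

(0,0): Delta=0.9134 Bond=-76.8058
(1,0): Delta=0.5896 Bond=-52.1923
(1,1): Delta=1.0000 Bond=-118.5714
V0=78.4671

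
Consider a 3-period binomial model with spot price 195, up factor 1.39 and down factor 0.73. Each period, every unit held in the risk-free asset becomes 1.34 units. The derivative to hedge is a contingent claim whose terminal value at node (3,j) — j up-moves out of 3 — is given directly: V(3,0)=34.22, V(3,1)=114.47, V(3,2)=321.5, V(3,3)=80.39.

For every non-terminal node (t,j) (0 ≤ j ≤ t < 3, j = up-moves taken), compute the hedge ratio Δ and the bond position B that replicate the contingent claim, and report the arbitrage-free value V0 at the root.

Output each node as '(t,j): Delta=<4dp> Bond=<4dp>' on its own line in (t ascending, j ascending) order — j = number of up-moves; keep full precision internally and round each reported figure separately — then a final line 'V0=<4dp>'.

Since d<R<u, set p* = (R−d)/(u−d) = 0.9242; price each node as the discounted p*-expectation of its children.
Terminal payoffs: V(3,0)=34.2200, V(3,1)=114.4700, V(3,2)=321.5000, V(3,3)=80.3900
(2,0): S=103.9155. Δ = (V_up−V_dn)/(S_up−S_dn) = (114.4700−34.2200)/(144.4425−75.8583) = 1.1701. V = [p*·114.4700 + (1−p*)·34.2200]/1.34 = 80.8884. B = V − Δ·S = -40.7025.
(2,1): S=197.8665. Δ = (V_up−V_dn)/(S_up−S_dn) = (321.5000−114.4700)/(275.0344−144.4425) = 1.5853. V = [p*·321.5000 + (1−p*)·114.4700]/1.34 = 228.2208. B = V − Δ·S = -85.4610.
(2,2): S=376.7595. Δ = (V_up−V_dn)/(S_up−S_dn) = (80.3900−321.5000)/(523.6957−275.0344) = -0.9696. V = [p*·80.3900 + (1−p*)·321.5000]/1.34 = 73.6238. B = V − Δ·S = 438.9420.
(1,0): S=142.3500. Δ = (V_up−V_dn)/(S_up−S_dn) = (228.2208−80.8884)/(197.8665−103.9155) = 1.5682. V = [p*·228.2208 + (1−p*)·80.8884]/1.34 = 161.9845. B = V − Δ·S = -61.2464.
(1,1): S=271.0500. Δ = (V_up−V_dn)/(S_up−S_dn) = (73.6238−228.2208)/(376.7595−197.8665) = -0.8642. V = [p*·73.6238 + (1−p*)·228.2208]/1.34 = 63.6834. B = V − Δ·S = 297.9213.
(0,0): S=195.0000. Δ = (V_up−V_dn)/(S_up−S_dn) = (63.6834−161.9845)/(271.0500−142.3500) = -0.7638. V = [p*·63.6834 + (1−p*)·161.9845]/1.34 = 53.0824. B = V − Δ·S = 202.0236.
Self-financing check: at every node Δ·S+B equals the discounted successor values.

(0,0): Delta=-0.7638 Bond=202.0236
(1,0): Delta=1.5682 Bond=-61.2464
(1,1): Delta=-0.8642 Bond=297.9213
(2,0): Delta=1.1701 Bond=-40.7025
(2,1): Delta=1.5853 Bond=-85.4610
(2,2): Delta=-0.9696 Bond=438.9420
V0=53.0824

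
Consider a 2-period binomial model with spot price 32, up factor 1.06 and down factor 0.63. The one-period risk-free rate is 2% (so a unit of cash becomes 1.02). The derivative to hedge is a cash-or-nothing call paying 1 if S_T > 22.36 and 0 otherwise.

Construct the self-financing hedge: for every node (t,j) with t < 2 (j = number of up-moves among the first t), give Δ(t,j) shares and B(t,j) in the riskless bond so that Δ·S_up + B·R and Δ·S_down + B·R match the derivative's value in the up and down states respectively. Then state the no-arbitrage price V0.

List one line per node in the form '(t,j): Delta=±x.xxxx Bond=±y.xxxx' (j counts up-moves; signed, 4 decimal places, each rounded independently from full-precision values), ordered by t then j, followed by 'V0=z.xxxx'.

No-arbitrage ⇒ martingale measure with p* = (R−d)/(u−d) = 0.9070.
Terminal payoffs: V(2,0)=0.0000, V(2,1)=0.0000, V(2,2)=1.0000
  t=1,j=0: stock 20.1600 → up 21.3696 (V=0.0000), down 12.7008 (V=0.0000). Price 0.0000; hedge Δ=0.0000, bond B=0.0000.
  t=1,j=1: stock 33.9200 → up 35.9552 (V=1.0000), down 21.3696 (V=0.0000). Price 0.8892; hedge Δ=0.0686, bond B=-1.4364.
  t=0,j=0: stock 32.0000 → up 33.9200 (V=0.8892), down 20.1600 (V=0.0000). Price 0.7907; hedge Δ=0.0646, bond B=-1.2772.
Root portfolio cost Δ·32+B reproduces V0=0.7907.

(0,0): Delta=0.0646 Bond=-1.2772
(1,0): Delta=0.0000 Bond=0.0000
(1,1): Delta=0.0686 Bond=-1.4364
V0=0.7907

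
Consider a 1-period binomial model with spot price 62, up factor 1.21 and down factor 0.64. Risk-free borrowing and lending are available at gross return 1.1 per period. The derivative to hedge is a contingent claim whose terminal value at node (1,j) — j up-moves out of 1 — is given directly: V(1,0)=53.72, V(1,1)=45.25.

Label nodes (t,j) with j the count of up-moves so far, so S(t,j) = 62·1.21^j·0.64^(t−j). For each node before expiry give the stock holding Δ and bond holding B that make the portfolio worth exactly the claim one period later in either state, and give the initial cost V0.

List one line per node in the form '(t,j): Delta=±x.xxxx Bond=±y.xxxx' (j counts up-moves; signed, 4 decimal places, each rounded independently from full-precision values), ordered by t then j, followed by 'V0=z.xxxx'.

The replicating-portfolio and risk-neutral prices coincide; use p* = (1.1−0.64)/(1.21−0.64) = 0.8070 for the latter.
Payoff layer (t=1): V(1,0)=53.7200, V(1,1)=45.2500
  t=0,j=0: stock 62.0000 → up 75.0200 (V=45.2500), down 39.6800 (V=53.7200). Price 42.6223; hedge Δ=-0.2397, bond B=57.4820.
The time-0 hedge costs 42.6223, which is the no-arbitrage price.

(0,0): Delta=-0.2397 Bond=57.4820
V0=42.6223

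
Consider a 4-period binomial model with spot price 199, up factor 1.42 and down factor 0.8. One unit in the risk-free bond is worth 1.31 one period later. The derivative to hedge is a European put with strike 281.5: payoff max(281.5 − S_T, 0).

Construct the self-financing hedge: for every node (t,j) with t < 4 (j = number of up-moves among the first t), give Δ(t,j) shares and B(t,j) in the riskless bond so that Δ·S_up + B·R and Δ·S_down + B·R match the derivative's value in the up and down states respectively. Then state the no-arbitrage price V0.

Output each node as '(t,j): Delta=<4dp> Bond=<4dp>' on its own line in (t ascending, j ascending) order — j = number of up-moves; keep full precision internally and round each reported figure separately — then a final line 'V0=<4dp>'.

(0,0): Delta=-0.0647 Bond=14.8745
(1,0): Delta=-0.3036 Bond=57.5114
(1,1): Delta=-0.0357 Bond=11.2839
(2,0): Delta=-1.0000 Bond=164.0347
(2,1): Delta=-0.2190 Bond=56.2096
(2,2): Delta=-0.0134 Bond=5.8465
(3,0): Delta=-1.0000 Bond=214.8855
(3,1): Delta=-1.0000 Bond=214.8855
(3,2): Delta=-0.1241 Bond=43.1687
(3,3): Delta=0.0000 Bond=0.0000
V0=1.9924

Since d<R<u, set p* = (R−d)/(u−d) = 0.8226; price each node as the discounted p*-expectation of its children.
Terminal values V(4,·): V(4,0)=199.9896, V(4,1)=136.8190, V(4,2)=24.6913, V(4,3)=0.0000, V(4,4)=0.0000
(3,0): S=101.8880. Δ = (V_up−V_dn)/(S_up−S_dn) = (136.8190−199.9896)/(144.6810−81.5104) = -1.0000. V = [p*·136.8190 + (1−p*)·199.9896]/1.31 = 112.9975. B = V − Δ·S = 214.8855.
(3,1): S=180.8512. Δ = (V_up−V_dn)/(S_up−S_dn) = (24.6913−136.8190)/(256.8087−144.6810) = -1.0000. V = [p*·24.6913 + (1−p*)·136.8190]/1.31 = 34.0343. B = V − Δ·S = 214.8855.
(3,2): S=321.0109. Δ = (V_up−V_dn)/(S_up−S_dn) = (0.0000−24.6913)/(455.8354−256.8087) = -0.1241. V = [p*·0.0000 + (1−p*)·24.6913]/1.31 = 3.3441. B = V − Δ·S = 43.1687.
(3,3): S=569.7943. Δ = (V_up−V_dn)/(S_up−S_dn) = (0.0000−0.0000)/(809.1079−455.8354) = 0.0000. V = [p*·0.0000 + (1−p*)·0.0000]/1.31 = 0.0000. B = V − Δ·S = 0.0000.
(2,0): S=127.3600. Δ = (V_up−V_dn)/(S_up−S_dn) = (34.0343−112.9975)/(180.8512−101.8880) = -1.0000. V = [p*·34.0343 + (1−p*)·112.9975]/1.31 = 36.6747. B = V − Δ·S = 164.0347.
(2,1): S=226.0640. Δ = (V_up−V_dn)/(S_up−S_dn) = (3.3441−34.0343)/(321.0109−180.8512) = -0.2190. V = [p*·3.3441 + (1−p*)·34.0343]/1.31 = 6.7092. B = V − Δ·S = 56.2096.
(2,2): S=401.2636. Δ = (V_up−V_dn)/(S_up−S_dn) = (0.0000−3.3441)/(569.7943−321.0109) = -0.0134. V = [p*·0.0000 + (1−p*)·3.3441]/1.31 = 0.4529. B = V − Δ·S = 5.8465.
(1,0): S=159.2000. Δ = (V_up−V_dn)/(S_up−S_dn) = (6.7092−36.6747)/(226.0640−127.3600) = -0.3036. V = [p*·6.7092 + (1−p*)·36.6747]/1.31 = 9.1799. B = V − Δ·S = 57.5114.
(1,1): S=282.5800. Δ = (V_up−V_dn)/(S_up−S_dn) = (0.4529−6.7092)/(401.2636−226.0640) = -0.0357. V = [p*·0.4529 + (1−p*)·6.7092]/1.31 = 1.1931. B = V − Δ·S = 11.2839.
(0,0): S=199.0000. Δ = (V_up−V_dn)/(S_up−S_dn) = (1.1931−9.1799)/(282.5800−159.2000) = -0.0647. V = [p*·1.1931 + (1−p*)·9.1799]/1.31 = 1.9924. B = V − Δ·S = 14.8745.
Check: Δ(0,0)·S0 + B(0,0) = 1.9924 = V0.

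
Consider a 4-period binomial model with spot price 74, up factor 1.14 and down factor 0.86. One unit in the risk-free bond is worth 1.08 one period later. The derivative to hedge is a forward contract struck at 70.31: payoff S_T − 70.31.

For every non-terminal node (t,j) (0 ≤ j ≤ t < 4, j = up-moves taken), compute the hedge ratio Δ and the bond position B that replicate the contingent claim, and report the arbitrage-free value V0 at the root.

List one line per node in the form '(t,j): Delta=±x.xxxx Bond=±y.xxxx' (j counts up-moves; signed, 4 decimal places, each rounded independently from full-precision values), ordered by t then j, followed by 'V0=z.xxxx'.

Since d<R<u, set p* = (R−d)/(u−d) = 0.7857; price each node as the discounted p*-expectation of its children.
Payoff layer (t=4): V(4,0)=-29.8314, V(4,1)=-16.6523, V(4,2)=0.8176, V(4,3)=23.9755, V(4,4)=54.6731
  t=3,j=0: stock 47.0681 → up 53.6577 (V=-16.6523), down 40.4786 (V=-29.8314). Price -18.0337; hedge Δ=1.0000, bond B=-65.1019.
  t=3,j=1: stock 62.3927 → up 71.1276 (V=0.8176), down 53.6577 (V=-16.6523). Price -2.7092; hedge Δ=1.0000, bond B=-65.1019.
  t=3,j=2: stock 82.7065 → up 94.2855 (V=23.9755), down 71.1276 (V=0.8176). Price 17.6047; hedge Δ=1.0000, bond B=-65.1019.
  t=3,j=3: stock 109.6343 → up 124.9831 (V=54.6731), down 94.2855 (V=23.9755). Price 44.5324; hedge Δ=1.0000, bond B=-65.1019.
  t=2,j=0: stock 54.7304 → up 62.3927 (V=-2.7092), down 47.0681 (V=-18.0337). Price -5.5491; hedge Δ=1.0000, bond B=-60.2795.
  t=2,j=1: stock 72.5496 → up 82.7065 (V=17.6047), down 62.3927 (V=-2.7092). Price 12.2701; hedge Δ=1.0000, bond B=-60.2795.
  t=2,j=2: stock 96.1704 → up 109.6343 (V=44.5324), down 82.7065 (V=17.6047). Price 35.8909; hedge Δ=1.0000, bond B=-60.2795.
  t=1,j=0: stock 63.6400 → up 72.5496 (V=12.2701), down 54.7304 (V=-5.5491). Price 7.8257; hedge Δ=1.0000, bond B=-55.8143.
  t=1,j=1: stock 84.3600 → up 96.1704 (V=35.8909), down 72.5496 (V=12.2701). Price 28.5457; hedge Δ=1.0000, bond B=-55.8143.
  t=0,j=0: stock 74.0000 → up 84.3600 (V=28.5457), down 63.6400 (V=7.8257). Price 22.3201; hedge Δ=1.0000, bond B=-51.6799.
Each (Δ,B) replicates both successor values, so the strategy is self-financing and V0 is arbitrage-free.

(0,0): Delta=1.0000 Bond=-51.6799
(1,0): Delta=1.0000 Bond=-55.8143
(1,1): Delta=1.0000 Bond=-55.8143
(2,0): Delta=1.0000 Bond=-60.2795
(2,1): Delta=1.0000 Bond=-60.2795
(2,2): Delta=1.0000 Bond=-60.2795
(3,0): Delta=1.0000 Bond=-65.1019
(3,1): Delta=1.0000 Bond=-65.1019
(3,2): Delta=1.0000 Bond=-65.1019
(3,3): Delta=1.0000 Bond=-65.1019
V0=22.3201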